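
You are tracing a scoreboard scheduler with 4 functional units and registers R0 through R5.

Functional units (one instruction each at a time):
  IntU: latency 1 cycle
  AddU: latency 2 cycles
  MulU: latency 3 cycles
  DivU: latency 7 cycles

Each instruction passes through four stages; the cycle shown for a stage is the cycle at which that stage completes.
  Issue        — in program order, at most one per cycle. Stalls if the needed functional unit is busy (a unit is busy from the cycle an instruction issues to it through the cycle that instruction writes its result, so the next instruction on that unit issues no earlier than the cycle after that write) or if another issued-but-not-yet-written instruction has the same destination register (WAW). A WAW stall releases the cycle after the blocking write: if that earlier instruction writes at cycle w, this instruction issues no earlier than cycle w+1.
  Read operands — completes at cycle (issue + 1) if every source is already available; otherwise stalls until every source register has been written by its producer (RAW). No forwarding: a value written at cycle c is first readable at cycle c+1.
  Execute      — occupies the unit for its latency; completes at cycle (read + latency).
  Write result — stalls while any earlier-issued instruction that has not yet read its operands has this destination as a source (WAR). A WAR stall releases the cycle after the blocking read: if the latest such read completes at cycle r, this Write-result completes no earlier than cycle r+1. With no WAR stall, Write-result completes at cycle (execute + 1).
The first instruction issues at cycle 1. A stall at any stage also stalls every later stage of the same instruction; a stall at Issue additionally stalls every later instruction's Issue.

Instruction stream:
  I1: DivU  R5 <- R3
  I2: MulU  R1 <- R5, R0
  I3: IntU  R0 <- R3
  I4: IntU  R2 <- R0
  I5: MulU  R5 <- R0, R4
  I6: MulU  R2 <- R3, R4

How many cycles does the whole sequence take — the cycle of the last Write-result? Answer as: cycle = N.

cycle = 27

cycle 1: issue I1 (DivU)
cycle 2: I1 read-ops, issue I2 (MulU)
cycle 3: issue I3 (IntU)
cycle 4: I3 read-ops
cycle 5: I3 finished on IntU
cycle 9: I1 finished on DivU
cycle 10: I1→R5
cycle 11: I2 read-ops
cycle 12: I3→R0
cycle 13: issue I4 (IntU)
cycle 14: I2 finished on MulU, I4 read-ops
cycle 15: I2→R1, I4 finished on IntU
cycle 16: I4→R2, issue I5 (MulU)
cycle 17: I5 read-ops
cycle 20: I5 finished on MulU
cycle 21: I5→R5
cycle 22: issue I6 (MulU)
cycle 23: I6 read-ops
cycle 26: I6 finished on MulU
cycle 27: I6→R2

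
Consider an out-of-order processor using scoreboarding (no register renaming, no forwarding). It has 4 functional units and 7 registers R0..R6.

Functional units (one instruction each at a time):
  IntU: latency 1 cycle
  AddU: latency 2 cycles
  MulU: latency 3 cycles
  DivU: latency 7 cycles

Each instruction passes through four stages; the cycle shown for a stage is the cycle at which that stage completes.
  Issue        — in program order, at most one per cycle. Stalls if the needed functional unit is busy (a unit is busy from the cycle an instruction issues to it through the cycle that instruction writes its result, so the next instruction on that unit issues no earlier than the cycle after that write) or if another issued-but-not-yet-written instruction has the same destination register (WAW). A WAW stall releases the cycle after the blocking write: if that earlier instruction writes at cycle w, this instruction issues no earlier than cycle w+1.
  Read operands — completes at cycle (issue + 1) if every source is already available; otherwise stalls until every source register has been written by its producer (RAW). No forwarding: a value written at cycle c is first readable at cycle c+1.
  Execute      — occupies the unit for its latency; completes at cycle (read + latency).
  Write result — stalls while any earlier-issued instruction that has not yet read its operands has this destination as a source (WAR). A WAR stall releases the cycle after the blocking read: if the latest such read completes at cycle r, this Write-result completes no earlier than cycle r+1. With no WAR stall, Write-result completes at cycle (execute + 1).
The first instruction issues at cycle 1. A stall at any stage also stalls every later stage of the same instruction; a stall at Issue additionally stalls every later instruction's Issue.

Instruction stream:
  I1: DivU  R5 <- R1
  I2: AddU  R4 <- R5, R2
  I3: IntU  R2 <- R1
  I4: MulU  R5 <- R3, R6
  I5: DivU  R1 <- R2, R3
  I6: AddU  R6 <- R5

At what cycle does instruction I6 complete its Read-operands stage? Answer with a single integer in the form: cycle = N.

cycle = 17

t=1  issue I1 (DivU)
t=2  I1 read-ops, issue I2 (AddU)
t=3  issue I3 (IntU)
t=4  I3 read-ops
t=5  I3 finished on IntU
t=9  I1 finished on DivU
t=10  I1→R5
t=11  I2 read-ops, issue I4 (MulU)
t=12  I3→R2, I4 read-ops, issue I5 (DivU)
t=13  I2 finished on AddU, I5 read-ops
t=14  I2→R4
t=15  I4 finished on MulU, issue I6 (AddU)
t=16  I4→R5
t=17  I6 read-ops
t=19  I6 finished on AddU
t=20  I5 finished on DivU, I6→R6
t=21  I5→R1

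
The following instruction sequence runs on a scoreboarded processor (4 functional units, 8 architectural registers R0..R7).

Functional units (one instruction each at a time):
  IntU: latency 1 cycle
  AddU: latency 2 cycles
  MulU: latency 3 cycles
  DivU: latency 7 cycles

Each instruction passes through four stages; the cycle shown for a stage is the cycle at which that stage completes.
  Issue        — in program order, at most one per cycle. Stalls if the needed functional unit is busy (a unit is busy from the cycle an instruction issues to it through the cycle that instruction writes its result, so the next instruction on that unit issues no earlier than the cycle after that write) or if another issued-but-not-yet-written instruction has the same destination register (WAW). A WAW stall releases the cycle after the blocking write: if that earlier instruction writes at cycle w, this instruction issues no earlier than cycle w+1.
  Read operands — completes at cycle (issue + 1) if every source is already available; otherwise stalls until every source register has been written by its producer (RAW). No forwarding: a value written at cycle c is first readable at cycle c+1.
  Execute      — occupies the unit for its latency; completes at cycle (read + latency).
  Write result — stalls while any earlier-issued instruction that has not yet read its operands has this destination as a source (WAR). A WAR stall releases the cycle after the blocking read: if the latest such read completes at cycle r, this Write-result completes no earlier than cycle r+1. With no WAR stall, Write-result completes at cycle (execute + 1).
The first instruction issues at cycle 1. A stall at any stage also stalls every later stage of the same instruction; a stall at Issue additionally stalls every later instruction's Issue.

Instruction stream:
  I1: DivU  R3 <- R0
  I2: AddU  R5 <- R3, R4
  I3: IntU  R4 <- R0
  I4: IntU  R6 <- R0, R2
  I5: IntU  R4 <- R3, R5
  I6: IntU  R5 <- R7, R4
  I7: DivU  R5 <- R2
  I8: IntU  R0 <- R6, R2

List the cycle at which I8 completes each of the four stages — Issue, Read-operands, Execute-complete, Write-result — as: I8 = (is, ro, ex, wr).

[I1] 1/2/9/10
[I2] 2/11/13/14  (RAW R3: wait I1 write@10)
[I3] 3/4/5/12  (WAR R4: wait I2 read@11)
[I4] 13/14/15/16  (struct: IntU busy until I3 writes@12)
[I5] 17/18/19/20  (struct: IntU busy until I4 writes@16)
[I6] 21/22/23/24  (struct: IntU busy until I5 writes@20)
[I7] 25/26/33/34  (WAW R5: wait I6 write@24)
[I8] 26/27/28/29

I8 = (26, 27, 28, 29)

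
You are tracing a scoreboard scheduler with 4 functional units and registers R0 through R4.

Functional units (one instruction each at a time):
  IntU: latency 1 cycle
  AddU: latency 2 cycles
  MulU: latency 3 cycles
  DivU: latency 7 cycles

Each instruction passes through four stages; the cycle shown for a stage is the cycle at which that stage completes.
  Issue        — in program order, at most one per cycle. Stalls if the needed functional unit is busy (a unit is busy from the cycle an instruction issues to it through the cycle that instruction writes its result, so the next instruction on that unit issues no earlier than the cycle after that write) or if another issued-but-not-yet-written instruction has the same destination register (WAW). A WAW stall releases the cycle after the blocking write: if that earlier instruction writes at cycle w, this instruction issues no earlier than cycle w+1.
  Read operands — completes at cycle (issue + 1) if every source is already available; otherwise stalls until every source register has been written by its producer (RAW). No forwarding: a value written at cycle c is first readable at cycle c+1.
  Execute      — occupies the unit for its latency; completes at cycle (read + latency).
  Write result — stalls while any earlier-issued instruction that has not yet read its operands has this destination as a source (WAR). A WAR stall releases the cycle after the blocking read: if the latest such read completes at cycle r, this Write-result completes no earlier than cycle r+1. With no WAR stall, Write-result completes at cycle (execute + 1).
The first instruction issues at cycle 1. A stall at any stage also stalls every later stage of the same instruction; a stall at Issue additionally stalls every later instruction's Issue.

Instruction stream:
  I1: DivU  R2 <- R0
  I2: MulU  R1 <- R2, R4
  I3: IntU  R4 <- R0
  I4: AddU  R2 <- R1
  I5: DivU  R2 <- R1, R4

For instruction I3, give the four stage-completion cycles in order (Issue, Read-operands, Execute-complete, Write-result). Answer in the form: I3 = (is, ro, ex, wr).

I3 = (3, 4, 5, 12)

t=1  issue I1 (DivU)
t=2  I1 read-ops, issue I2 (MulU)
t=3  issue I3 (IntU)
t=4  I3 read-ops
t=5  I3 finished on IntU
t=9  I1 finished on DivU
t=10  I1→R2
t=11  I2 read-ops, issue I4 (AddU)
t=12  I3→R4
t=14  I2 finished on MulU
t=15  I2→R1
t=16  I4 read-ops
t=18  I4 finished on AddU
t=19  I4→R2
t=20  issue I5 (DivU)
t=21  I5 read-ops
t=28  I5 finished on DivU
t=29  I5→R2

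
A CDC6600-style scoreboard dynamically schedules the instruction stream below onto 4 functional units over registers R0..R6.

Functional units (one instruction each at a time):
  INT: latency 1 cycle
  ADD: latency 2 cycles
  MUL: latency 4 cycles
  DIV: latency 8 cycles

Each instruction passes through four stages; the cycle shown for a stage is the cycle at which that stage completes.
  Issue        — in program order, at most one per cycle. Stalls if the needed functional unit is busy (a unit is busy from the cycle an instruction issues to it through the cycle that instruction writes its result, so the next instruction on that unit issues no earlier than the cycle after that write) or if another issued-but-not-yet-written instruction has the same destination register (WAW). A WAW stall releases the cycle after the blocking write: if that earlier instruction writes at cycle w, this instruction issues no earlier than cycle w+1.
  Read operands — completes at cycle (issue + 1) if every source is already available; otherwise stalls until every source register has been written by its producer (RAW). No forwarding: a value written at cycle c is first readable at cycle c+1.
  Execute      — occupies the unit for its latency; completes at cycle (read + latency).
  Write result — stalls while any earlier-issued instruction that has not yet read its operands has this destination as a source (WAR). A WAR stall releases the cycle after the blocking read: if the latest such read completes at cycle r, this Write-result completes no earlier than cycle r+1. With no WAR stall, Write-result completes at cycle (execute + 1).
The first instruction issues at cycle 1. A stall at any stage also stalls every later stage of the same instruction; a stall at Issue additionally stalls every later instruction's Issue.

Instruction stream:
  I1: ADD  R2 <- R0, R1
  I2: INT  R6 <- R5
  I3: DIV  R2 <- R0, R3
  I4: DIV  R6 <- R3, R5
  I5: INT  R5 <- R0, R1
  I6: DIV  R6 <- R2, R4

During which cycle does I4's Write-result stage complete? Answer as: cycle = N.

cycle = 27

I1: IS=1 RO=2 EX=4 WR=5
I2: IS=2 RO=3 EX=4 WR=5
I3: IS=6 RO=7 EX=15 WR=16  [WAW R2: wait I1 write@5]
I4: IS=17 RO=18 EX=26 WR=27  [struct: DIV busy until I3 writes@16]
I5: IS=18 RO=19 EX=20 WR=21
I6: IS=28 RO=29 EX=37 WR=38  [struct: DIV busy until I4 writes@27]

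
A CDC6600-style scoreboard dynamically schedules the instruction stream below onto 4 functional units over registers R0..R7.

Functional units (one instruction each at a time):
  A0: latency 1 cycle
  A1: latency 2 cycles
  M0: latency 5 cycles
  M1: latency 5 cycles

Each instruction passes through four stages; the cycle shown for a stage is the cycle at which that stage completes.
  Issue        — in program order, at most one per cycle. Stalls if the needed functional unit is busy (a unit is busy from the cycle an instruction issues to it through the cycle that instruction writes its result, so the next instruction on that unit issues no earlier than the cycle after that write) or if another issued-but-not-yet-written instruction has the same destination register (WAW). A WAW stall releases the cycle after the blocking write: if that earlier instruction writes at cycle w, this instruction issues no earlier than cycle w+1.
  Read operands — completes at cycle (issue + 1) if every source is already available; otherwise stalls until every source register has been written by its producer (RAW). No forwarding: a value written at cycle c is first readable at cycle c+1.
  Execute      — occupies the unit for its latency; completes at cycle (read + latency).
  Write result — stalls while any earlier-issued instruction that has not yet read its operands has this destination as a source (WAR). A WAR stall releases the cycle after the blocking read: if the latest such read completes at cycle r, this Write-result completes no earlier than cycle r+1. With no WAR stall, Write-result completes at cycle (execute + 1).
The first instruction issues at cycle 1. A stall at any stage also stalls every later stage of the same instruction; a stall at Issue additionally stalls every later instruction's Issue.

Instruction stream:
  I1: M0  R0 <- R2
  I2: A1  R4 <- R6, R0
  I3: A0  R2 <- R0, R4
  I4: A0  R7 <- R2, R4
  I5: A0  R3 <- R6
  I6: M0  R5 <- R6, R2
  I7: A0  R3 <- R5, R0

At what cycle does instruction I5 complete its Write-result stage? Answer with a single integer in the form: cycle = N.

cycle 1: I1 dispatched to M0
cycle 2: I1 operands ready | I2 dispatched to A1
cycle 3: I3 dispatched to A0
cycle 7: I1 complete
cycle 8: R0←I1
cycle 9: I2 operands ready
cycle 11: I2 complete
cycle 12: R4←I2
cycle 13: I3 operands ready
cycle 14: I3 complete
cycle 15: R2←I3
cycle 16: I4 dispatched to A0
cycle 17: I4 operands ready
cycle 18: I4 complete
cycle 19: R7←I4
cycle 20: I5 dispatched to A0
cycle 21: I5 operands ready | I6 dispatched to M0
cycle 22: I5 complete | I6 operands ready
cycle 23: R3←I5
cycle 24: I7 dispatched to A0
cycle 27: I6 complete
cycle 28: R5←I6
cycle 29: I7 operands ready
cycle 30: I7 complete
cycle 31: R3←I7

cycle = 23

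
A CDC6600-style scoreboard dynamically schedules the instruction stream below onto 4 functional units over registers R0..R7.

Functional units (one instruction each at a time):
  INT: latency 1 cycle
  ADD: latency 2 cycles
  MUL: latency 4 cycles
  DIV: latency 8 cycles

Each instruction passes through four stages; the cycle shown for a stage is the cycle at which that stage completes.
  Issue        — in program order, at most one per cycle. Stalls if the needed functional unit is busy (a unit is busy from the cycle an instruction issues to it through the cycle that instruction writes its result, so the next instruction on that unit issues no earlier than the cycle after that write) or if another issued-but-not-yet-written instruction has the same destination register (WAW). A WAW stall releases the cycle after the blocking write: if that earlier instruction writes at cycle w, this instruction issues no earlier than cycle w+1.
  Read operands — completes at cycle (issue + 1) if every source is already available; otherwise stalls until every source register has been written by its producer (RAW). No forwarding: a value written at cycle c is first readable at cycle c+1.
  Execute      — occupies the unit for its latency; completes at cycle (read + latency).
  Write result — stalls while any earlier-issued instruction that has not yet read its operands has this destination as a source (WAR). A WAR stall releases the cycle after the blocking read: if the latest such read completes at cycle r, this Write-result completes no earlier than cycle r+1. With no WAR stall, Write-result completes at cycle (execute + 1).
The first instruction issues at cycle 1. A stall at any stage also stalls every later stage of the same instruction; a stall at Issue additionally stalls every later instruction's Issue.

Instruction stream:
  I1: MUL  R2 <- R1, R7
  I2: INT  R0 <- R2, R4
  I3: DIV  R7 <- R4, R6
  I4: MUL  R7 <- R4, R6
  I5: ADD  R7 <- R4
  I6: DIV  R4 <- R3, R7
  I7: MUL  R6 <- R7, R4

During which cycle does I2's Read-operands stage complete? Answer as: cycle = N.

[1] I1 issues→MUL
[2] I1 reads; I2 issues→INT
[3] I3 issues→DIV
[4] I3 reads
[6] I1 exec-done
[7] I1 writes R2
[8] I2 reads
[9] I2 exec-done
[10] I2 writes R0
[12] I3 exec-done
[13] I3 writes R7
[14] I4 issues→MUL
[15] I4 reads
[19] I4 exec-done
[20] I4 writes R7
[21] I5 issues→ADD
[22] I5 reads; I6 issues→DIV
[23] I7 issues→MUL
[24] I5 exec-done
[25] I5 writes R7
[26] I6 reads
[34] I6 exec-done
[35] I6 writes R4
[36] I7 reads
[40] I7 exec-done
[41] I7 writes R6

cycle = 8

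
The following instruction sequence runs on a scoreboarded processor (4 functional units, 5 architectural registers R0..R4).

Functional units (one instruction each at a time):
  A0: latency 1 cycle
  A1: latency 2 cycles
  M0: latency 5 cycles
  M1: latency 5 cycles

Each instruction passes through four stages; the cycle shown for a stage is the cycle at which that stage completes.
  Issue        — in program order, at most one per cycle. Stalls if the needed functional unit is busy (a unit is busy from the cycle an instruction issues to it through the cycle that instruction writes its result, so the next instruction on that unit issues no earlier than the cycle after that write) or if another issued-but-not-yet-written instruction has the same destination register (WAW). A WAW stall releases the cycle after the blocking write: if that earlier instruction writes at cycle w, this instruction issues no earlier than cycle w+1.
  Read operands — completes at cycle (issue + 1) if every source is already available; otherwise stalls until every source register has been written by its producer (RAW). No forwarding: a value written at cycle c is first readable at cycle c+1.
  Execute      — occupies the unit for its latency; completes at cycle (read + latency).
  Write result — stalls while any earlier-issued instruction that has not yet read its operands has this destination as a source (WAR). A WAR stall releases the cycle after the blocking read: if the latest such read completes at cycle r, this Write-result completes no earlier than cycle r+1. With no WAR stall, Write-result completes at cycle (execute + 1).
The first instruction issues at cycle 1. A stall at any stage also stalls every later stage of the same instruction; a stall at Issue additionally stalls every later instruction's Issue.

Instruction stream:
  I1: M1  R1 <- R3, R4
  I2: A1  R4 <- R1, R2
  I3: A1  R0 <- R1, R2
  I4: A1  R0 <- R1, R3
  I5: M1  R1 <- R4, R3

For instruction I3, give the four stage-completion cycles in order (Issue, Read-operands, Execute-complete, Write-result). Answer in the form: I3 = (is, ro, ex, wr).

I3 = (13, 14, 16, 17)

[I1] 1/2/7/8
[I2] 2/9/11/12  (RAW R1: wait I1 write@8)
[I3] 13/14/16/17  (struct: A1 busy until I2 writes@12)
[I4] 18/19/21/22  (struct: A1 busy until I3 writes@17)
[I5] 19/20/25/26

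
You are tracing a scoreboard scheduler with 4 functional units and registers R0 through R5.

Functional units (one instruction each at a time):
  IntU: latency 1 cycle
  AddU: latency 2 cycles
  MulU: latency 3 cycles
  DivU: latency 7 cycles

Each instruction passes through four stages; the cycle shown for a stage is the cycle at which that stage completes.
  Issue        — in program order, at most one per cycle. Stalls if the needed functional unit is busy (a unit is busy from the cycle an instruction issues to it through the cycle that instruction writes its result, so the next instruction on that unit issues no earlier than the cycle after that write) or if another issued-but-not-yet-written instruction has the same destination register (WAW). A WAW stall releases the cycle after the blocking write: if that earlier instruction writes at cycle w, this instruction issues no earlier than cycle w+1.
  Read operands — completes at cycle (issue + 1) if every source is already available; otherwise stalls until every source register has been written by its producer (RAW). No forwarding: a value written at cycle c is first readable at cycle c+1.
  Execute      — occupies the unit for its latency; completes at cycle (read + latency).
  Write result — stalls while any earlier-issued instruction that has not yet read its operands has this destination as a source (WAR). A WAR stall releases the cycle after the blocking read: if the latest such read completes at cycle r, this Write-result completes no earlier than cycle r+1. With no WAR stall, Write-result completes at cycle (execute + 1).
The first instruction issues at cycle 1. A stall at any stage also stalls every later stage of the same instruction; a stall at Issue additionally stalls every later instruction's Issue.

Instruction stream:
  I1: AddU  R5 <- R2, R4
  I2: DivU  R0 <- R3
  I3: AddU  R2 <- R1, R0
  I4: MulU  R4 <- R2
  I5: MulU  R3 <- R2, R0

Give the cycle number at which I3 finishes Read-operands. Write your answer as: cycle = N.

  I1 | 1 | 2 | 4 | 5
  I2 | 2 | 3 | 10 | 11
  I3 | 6 | 12 | 14 | 15   struct: AddU busy until I1 writes@5 · RAW R0: wait I2 write@11
  I4 | 7 | 16 | 19 | 20   RAW R2: wait I3 write@15
  I5 | 21 | 22 | 25 | 26   struct: MulU busy until I4 writes@20

cycle = 12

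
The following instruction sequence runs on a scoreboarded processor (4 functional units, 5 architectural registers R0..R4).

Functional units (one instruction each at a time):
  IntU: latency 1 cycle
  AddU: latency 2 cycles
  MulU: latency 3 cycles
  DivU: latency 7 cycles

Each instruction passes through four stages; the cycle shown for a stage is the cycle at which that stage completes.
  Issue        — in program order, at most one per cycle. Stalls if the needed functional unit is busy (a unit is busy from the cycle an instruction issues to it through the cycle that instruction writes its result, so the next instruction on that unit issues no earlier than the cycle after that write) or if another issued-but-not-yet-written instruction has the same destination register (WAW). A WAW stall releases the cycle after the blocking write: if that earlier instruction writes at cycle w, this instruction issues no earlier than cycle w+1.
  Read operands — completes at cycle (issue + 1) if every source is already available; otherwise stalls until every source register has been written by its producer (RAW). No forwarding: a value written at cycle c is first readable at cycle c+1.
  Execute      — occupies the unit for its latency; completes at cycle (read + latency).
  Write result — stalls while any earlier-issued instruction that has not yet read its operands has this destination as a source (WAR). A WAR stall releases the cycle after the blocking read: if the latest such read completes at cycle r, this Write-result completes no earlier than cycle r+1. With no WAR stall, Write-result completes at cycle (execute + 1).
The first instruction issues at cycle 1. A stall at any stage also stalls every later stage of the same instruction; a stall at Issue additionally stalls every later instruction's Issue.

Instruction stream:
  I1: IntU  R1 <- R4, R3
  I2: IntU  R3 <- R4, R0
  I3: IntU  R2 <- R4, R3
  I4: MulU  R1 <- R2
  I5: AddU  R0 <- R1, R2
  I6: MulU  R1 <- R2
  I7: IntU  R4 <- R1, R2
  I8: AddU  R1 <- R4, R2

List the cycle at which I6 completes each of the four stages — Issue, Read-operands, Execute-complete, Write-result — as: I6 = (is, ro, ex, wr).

[1] issue I1 (IntU)
[2] I1 read-ops
[3] I1 finished on IntU
[4] I1→R1
[5] issue I2 (IntU)
[6] I2 read-ops
[7] I2 finished on IntU
[8] I2→R3
[9] issue I3 (IntU)
[10] I3 read-ops; issue I4 (MulU)
[11] I3 finished on IntU; issue I5 (AddU)
[12] I3→R2
[13] I4 read-ops
[16] I4 finished on MulU
[17] I4→R1
[18] I5 read-ops; issue I6 (MulU)
[19] I6 read-ops; issue I7 (IntU)
[20] I5 finished on AddU
[21] I5→R0
[22] I6 finished on MulU
[23] I6→R1
[24] I7 read-ops; issue I8 (AddU)
[25] I7 finished on IntU
[26] I7→R4
[27] I8 read-ops
[29] I8 finished on AddU
[30] I8→R1

I6 = (18, 19, 22, 23)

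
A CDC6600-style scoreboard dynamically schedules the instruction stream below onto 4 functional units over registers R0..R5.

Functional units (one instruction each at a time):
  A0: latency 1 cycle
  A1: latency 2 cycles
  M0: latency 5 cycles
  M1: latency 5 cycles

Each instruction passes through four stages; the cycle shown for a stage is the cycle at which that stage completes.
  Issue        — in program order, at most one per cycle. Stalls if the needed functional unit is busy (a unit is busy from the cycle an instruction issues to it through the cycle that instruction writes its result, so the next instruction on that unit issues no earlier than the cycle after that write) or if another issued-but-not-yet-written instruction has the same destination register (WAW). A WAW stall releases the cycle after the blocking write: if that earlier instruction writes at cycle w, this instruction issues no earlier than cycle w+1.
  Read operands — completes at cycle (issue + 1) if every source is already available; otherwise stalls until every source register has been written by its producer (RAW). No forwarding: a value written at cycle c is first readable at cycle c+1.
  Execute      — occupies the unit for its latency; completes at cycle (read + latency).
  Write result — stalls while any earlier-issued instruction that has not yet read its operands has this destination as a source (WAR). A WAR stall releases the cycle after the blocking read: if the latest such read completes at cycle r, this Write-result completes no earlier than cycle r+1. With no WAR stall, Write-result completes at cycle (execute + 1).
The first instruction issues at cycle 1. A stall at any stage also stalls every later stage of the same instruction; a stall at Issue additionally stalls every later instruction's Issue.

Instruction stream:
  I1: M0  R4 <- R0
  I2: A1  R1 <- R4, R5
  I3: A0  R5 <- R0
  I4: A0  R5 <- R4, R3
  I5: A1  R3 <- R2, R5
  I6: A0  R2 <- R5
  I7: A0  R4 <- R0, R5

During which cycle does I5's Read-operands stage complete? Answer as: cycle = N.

cycle = 15

cycle 1: I1 issues→M0
cycle 2: I1 reads; I2 issues→A1
cycle 3: I3 issues→A0
cycle 4: I3 reads
cycle 5: I3 exec-done
cycle 7: I1 exec-done
cycle 8: I1 writes R4
cycle 9: I2 reads
cycle 10: I3 writes R5
cycle 11: I2 exec-done; I4 issues→A0
cycle 12: I2 writes R1; I4 reads
cycle 13: I4 exec-done; I5 issues→A1
cycle 14: I4 writes R5
cycle 15: I5 reads; I6 issues→A0
cycle 16: I6 reads
cycle 17: I5 exec-done; I6 exec-done
cycle 18: I5 writes R3; I6 writes R2
cycle 19: I7 issues→A0
cycle 20: I7 reads
cycle 21: I7 exec-done
cycle 22: I7 writes R4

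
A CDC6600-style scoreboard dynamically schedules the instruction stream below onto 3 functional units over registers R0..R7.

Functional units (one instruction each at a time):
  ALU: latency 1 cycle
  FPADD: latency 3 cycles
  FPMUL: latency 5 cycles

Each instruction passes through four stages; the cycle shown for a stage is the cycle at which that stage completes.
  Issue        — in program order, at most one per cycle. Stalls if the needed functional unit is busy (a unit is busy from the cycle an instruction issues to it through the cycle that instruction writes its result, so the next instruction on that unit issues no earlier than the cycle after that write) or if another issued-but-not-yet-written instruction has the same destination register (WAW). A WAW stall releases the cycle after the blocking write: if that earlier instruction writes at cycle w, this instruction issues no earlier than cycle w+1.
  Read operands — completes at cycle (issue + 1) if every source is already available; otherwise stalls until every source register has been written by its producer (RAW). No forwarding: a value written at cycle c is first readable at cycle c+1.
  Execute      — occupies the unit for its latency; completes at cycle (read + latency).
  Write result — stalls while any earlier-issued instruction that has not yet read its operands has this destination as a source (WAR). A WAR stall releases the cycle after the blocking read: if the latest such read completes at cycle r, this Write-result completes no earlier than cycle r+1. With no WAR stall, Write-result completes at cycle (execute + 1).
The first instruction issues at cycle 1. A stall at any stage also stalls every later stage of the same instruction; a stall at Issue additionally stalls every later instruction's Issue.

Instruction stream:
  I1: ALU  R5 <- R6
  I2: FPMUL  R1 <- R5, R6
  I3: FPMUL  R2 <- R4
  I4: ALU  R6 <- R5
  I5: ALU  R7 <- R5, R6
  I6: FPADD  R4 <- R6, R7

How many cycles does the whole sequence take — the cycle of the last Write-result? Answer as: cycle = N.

1) issue 1, read 2, done 3, write 4
2) issue 2, read 5, done 10, write 11  <RAW R5: wait I1 write@4>
3) issue 12, read 13, done 18, write 19  <struct: FPMUL busy until I2 writes@11>
4) issue 13, read 14, done 15, write 16
5) issue 17, read 18, done 19, write 20  <struct: ALU busy until I4 writes@16>
6) issue 18, read 21, done 24, write 25  <RAW R7: wait I5 write@20>

cycle = 25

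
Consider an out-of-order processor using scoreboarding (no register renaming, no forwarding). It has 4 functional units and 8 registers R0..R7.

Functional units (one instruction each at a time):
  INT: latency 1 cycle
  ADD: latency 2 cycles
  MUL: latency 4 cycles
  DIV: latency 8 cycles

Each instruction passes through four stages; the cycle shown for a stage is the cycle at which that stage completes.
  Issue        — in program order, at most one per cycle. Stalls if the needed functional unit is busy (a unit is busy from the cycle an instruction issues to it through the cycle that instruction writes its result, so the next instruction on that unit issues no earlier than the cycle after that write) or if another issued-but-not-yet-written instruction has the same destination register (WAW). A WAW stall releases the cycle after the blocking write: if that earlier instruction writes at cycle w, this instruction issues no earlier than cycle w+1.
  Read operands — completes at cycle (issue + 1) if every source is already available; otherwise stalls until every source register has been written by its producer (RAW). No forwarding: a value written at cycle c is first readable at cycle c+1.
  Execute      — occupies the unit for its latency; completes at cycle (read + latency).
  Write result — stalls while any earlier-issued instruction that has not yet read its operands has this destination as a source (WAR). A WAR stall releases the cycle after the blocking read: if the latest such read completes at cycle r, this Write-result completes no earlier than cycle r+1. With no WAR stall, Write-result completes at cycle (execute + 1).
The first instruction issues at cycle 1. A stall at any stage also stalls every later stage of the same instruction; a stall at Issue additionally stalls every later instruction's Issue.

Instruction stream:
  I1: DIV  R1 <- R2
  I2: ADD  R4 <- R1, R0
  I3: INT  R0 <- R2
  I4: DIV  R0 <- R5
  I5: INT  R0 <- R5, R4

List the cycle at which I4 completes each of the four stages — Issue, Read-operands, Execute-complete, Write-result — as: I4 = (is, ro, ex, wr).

I1 -> (1, 2, 10, 11)
I2 -> (2, 12, 14, 15)  // RAW R1: wait I1 write@11
I3 -> (3, 4, 5, 13)  // WAR R0: wait I2 read@12
I4 -> (14, 15, 23, 24)  // WAW R0: wait I3 write@13
I5 -> (25, 26, 27, 28)  // WAW R0: wait I4 write@24

I4 = (14, 15, 23, 24)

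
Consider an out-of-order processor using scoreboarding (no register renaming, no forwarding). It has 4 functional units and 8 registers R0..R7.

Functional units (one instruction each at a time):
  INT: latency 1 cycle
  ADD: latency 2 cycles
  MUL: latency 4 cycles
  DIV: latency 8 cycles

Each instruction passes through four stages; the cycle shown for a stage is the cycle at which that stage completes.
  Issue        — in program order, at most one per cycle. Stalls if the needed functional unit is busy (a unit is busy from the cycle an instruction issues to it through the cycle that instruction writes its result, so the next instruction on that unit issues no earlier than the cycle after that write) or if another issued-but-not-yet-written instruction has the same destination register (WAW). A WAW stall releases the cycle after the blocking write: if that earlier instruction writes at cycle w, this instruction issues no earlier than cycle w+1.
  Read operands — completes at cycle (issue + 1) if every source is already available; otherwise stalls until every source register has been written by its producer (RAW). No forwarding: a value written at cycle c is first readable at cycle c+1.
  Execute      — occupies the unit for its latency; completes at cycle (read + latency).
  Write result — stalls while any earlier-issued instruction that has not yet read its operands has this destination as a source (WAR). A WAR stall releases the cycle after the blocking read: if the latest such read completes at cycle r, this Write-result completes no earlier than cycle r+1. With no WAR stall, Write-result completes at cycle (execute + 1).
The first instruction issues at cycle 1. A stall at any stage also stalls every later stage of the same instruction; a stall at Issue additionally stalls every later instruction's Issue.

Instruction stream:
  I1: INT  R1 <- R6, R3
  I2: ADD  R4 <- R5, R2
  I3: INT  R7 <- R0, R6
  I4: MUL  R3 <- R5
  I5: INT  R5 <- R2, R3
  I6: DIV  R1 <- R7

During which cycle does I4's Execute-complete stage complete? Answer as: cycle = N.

cycle = 11

[1] I1→INT
[2] I1 RO · I2→ADD
[3] I1 EX · I2 RO
[4] I1 WR R1
[5] I2 EX · I3→INT
[6] I2 WR R4 · I3 RO · I4→MUL
[7] I3 EX · I4 RO
[8] I3 WR R7
[9] I5→INT
[10] I6→DIV
[11] I4 EX · I6 RO
[12] I4 WR R3
[13] I5 RO
[14] I5 EX
[15] I5 WR R5
[19] I6 EX
[20] I6 WR R1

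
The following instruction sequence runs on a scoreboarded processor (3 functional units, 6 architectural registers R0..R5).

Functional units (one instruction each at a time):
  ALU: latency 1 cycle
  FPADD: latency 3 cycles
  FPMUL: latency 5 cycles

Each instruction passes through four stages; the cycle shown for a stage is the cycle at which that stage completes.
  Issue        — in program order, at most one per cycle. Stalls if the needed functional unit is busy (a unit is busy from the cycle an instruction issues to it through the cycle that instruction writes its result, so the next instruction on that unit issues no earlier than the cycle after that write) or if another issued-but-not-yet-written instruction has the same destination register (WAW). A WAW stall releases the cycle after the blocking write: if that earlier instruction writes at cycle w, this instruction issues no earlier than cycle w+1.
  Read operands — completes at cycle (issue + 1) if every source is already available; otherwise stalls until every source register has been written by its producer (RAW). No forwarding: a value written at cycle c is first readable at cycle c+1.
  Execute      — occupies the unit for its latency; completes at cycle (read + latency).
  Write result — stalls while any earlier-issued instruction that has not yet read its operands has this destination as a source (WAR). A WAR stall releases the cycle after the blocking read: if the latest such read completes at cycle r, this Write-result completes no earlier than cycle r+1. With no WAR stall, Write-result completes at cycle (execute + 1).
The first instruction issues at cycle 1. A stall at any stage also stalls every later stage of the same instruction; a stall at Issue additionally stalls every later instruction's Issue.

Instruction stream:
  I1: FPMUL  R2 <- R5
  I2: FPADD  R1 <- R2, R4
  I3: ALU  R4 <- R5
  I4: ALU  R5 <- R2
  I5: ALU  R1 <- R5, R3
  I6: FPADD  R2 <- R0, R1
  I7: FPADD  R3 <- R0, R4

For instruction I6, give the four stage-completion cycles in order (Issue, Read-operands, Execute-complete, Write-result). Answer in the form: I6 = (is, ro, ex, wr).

I6 = (16, 19, 22, 23)

I1 -> (1, 2, 7, 8)
I2 -> (2, 9, 12, 13)  // RAW R2: wait I1 write@8
I3 -> (3, 4, 5, 10)  // WAR R4: wait I2 read@9
I4 -> (11, 12, 13, 14)  // struct: ALU busy until I3 writes@10
I5 -> (15, 16, 17, 18)  // struct: ALU busy until I4 writes@14
I6 -> (16, 19, 22, 23)  // RAW R1: wait I5 write@18
I7 -> (24, 25, 28, 29)  // struct: FPADD busy until I6 writes@23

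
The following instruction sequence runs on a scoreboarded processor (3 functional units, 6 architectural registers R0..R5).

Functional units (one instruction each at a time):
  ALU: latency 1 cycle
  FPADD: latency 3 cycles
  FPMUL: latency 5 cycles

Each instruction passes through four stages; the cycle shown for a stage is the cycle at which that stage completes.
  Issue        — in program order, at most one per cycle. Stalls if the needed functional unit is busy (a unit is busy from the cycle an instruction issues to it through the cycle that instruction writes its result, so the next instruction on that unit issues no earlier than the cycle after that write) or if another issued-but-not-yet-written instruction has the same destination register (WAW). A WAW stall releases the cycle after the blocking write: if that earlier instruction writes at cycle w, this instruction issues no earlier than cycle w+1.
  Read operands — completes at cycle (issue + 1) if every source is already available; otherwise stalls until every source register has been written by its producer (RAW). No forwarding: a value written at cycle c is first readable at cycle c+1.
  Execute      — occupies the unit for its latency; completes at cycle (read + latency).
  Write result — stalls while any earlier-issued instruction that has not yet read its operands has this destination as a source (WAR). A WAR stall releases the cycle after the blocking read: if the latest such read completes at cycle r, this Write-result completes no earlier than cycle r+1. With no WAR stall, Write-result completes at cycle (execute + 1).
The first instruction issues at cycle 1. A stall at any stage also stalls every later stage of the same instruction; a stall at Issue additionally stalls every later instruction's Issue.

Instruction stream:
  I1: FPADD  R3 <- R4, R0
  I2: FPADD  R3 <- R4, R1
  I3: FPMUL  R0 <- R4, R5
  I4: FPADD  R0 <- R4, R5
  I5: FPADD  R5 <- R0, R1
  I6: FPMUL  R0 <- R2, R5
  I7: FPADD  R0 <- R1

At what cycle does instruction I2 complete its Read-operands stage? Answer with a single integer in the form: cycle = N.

cycle = 8

cycle 1: I1 issues→FPADD
cycle 2: I1 reads
cycle 5: I1 exec-done
cycle 6: I1 writes R3
cycle 7: I2 issues→FPADD
cycle 8: I2 reads · I3 issues→FPMUL
cycle 9: I3 reads
cycle 11: I2 exec-done
cycle 12: I2 writes R3
cycle 14: I3 exec-done
cycle 15: I3 writes R0
cycle 16: I4 issues→FPADD
cycle 17: I4 reads
cycle 20: I4 exec-done
cycle 21: I4 writes R0
cycle 22: I5 issues→FPADD
cycle 23: I5 reads · I6 issues→FPMUL
cycle 26: I5 exec-done
cycle 27: I5 writes R5
cycle 28: I6 reads
cycle 33: I6 exec-done
cycle 34: I6 writes R0
cycle 35: I7 issues→FPADD
cycle 36: I7 reads
cycle 39: I7 exec-done
cycle 40: I7 writes R0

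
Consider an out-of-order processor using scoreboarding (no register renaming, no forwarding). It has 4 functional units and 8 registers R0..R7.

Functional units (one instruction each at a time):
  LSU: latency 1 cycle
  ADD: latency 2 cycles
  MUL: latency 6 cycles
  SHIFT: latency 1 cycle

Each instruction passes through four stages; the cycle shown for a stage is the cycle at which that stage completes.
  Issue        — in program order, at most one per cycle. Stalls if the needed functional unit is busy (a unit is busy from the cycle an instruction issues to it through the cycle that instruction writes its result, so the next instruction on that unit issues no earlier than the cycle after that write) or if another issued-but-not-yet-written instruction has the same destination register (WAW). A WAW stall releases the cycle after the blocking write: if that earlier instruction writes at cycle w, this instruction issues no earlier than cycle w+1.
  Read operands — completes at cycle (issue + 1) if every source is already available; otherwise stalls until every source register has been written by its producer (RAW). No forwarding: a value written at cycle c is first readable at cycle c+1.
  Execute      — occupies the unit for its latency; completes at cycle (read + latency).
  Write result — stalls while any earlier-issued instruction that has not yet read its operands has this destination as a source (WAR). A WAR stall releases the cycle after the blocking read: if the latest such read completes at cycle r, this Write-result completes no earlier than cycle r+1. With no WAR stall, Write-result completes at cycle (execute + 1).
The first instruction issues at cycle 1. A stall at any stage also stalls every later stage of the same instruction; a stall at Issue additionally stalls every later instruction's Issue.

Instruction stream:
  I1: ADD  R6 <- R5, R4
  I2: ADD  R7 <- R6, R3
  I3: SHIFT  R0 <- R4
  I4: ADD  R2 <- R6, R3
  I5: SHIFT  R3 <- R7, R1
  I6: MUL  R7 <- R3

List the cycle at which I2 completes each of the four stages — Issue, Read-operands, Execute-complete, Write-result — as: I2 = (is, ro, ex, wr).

I2 = (6, 7, 9, 10)

c1: issue I1 (ADD)
c2: I1 read-ops
c4: I1 finished on ADD
c5: I1→R6
c6: issue I2 (ADD)
c7: I2 read-ops; issue I3 (SHIFT)
c8: I3 read-ops
c9: I2 finished on ADD; I3 finished on SHIFT
c10: I2→R7; I3→R0
c11: issue I4 (ADD)
c12: I4 read-ops; issue I5 (SHIFT)
c13: I5 read-ops; issue I6 (MUL)
c14: I4 finished on ADD; I5 finished on SHIFT
c15: I4→R2; I5→R3
c16: I6 read-ops
c22: I6 finished on MUL
c23: I6→R7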